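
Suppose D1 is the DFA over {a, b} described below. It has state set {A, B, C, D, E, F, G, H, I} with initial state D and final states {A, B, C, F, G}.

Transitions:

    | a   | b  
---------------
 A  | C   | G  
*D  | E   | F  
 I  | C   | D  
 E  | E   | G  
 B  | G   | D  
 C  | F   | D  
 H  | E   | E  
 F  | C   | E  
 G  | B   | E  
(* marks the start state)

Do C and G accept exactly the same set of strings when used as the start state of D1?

Reachable states from the start: {B,C,D,E,F,G}. Unreachable: {A,H,I} — drop them.
Start with accepting vs non-accepting: {B,C,F,G} | {D,E}.
Stable partition: {B,C,F,G} | {D,E} — 2 equivalence classes.
C and G lie in the same block of the stable partition, so they are equivalent — no string distinguishes them.

Yes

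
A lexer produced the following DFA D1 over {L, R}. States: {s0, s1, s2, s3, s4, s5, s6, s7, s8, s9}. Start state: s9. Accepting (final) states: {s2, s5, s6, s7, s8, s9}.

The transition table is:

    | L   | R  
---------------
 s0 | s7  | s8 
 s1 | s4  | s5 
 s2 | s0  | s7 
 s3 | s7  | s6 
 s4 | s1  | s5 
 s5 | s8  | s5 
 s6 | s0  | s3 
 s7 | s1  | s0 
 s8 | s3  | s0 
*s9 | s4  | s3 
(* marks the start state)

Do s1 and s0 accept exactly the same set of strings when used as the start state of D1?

No

Reachable states from the start: {s0,s1,s3,s4,s5,s6,s7,s8,s9}. Unreachable: {s2} — drop them.
Start with accepting vs non-accepting: {s5,s6,s7,s8,s9} | {s0,s1,s3,s4}.
On input L, block {s5,s6,s7,s8,s9} splits into {s6,s7,s8,s9} and {s5}.
On input L, block {s0,s1,s3,s4} splits into {s0,s3} and {s1,s4}.
On input L, block {s6,s7,s8,s9} splits into {s6,s8} and {s7,s9}.
No further refinement is possible. Final partition (5 blocks): {s6,s8} | {s0,s3} | {s5} | {s1,s4} | {s7,s9}.
s1 and s0 end up in different blocks, so they are distinguishable. For instance, the string 'L' is accepted from only s0.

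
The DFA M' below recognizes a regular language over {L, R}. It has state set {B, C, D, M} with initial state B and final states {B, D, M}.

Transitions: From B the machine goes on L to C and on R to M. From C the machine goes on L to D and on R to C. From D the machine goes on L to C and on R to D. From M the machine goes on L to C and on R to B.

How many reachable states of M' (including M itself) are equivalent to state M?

P0 = {B,D,M} | {C}.
Stable partition: {B,D,M} | {C} — 2 equivalence classes.
The equivalence class containing M is {B,D,M}, of size 3.

3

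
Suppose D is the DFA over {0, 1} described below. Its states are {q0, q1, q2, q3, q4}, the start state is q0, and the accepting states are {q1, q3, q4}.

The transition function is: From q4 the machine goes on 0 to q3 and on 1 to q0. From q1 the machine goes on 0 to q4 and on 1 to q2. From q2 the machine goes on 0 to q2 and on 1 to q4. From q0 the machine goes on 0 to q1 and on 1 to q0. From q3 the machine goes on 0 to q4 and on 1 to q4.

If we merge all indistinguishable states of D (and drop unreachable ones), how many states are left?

5

Start with accepting vs non-accepting: {q1,q3,q4} | {q0,q2}.
Split {q1,q3,q4} by δ(·,1) → {q1,q4} and {q3}.
Refine {q1,q4} on symbol 0: members go to different blocks, giving {q1} and {q4}.
Refine {q0,q2} on symbol 0: members go to different blocks, giving {q0} and {q2}.
No further refinement is possible. Final partition (5 blocks): {q1} | {q0} | {q3} | {q4} | {q2}.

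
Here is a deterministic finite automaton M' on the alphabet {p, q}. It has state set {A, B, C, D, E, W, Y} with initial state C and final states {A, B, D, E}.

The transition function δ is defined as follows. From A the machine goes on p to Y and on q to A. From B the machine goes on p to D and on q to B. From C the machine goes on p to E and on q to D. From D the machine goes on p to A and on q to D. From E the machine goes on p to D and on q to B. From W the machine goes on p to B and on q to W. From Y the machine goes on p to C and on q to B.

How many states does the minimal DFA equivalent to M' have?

5

First remove the unreachable states {W}; 6 states remain.
Initial partition by acceptance: {A,B,D,E} | {C,Y}.
Refine {A,B,D,E} on symbol p: members go to different blocks, giving {B,D,E} and {A}.
On input p, block {B,D,E} splits into {B,E} and {D}.
Refine {C,Y} on symbol p: members go to different blocks, giving {Y} and {C}.
The partition is now stable with 5 blocks: {B,E} | {Y} | {A} | {D} | {C}.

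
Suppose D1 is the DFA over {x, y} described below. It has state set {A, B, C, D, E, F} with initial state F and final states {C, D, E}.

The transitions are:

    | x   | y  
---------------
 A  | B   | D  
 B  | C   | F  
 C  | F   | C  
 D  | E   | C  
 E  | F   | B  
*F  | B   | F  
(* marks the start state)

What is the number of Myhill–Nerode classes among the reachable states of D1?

3

First remove the unreachable states {A,D,E}; 3 states remain.
Start with accepting vs non-accepting: {C} | {B,F}.
Split {B,F} by δ(·,x) → {B} and {F}.
The partition is now stable with 3 blocks: {C} | {B} | {F}.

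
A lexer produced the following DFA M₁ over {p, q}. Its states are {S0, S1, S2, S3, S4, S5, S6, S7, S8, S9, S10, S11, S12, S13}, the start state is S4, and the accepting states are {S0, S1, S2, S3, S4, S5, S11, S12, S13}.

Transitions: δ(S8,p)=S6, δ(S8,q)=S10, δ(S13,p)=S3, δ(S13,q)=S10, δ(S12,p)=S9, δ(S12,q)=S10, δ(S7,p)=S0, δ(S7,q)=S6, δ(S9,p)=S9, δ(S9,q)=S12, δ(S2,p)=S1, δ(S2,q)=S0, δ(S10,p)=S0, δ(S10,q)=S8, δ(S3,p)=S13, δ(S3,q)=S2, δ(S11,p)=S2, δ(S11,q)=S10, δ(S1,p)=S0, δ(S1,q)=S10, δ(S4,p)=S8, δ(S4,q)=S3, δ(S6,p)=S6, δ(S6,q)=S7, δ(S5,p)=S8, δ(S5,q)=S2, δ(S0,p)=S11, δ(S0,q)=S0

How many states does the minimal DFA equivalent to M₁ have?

5

Reachable states from the start: {S0,S1,S2,S3,S4,S6,S7,S8,S10,S11,S13}. Unreachable: {S5,S9,S12} — drop them.
Initial partition by acceptance: {S0,S1,S2,S3,S4,S11,S13} | {S6,S7,S8,S10}.
Split {S0,S1,S2,S3,S4,S11,S13} by δ(·,p) → {S0,S1,S2,S3,S11,S13} and {S4}.
Refine {S0,S1,S2,S3,S11,S13} on symbol q: members go to different blocks, giving {S0,S2,S3} and {S1,S11,S13}.
Split {S6,S7,S8,S10} by δ(·,p) → {S6,S8} and {S7,S10}.
The partition is now stable with 5 blocks: {S0,S2,S3} | {S6,S8} | {S4} | {S1,S11,S13} | {S7,S10}.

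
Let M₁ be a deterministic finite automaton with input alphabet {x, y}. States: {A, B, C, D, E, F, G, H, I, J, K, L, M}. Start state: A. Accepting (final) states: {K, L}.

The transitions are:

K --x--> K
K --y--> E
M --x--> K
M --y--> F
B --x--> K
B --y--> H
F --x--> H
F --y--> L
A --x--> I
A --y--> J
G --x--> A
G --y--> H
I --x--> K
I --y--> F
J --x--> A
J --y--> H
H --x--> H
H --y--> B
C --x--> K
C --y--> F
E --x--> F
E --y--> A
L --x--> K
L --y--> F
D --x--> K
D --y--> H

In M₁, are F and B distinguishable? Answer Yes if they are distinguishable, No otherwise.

Yes

States {C,D,G,M} cannot be reached from the start state, so discard them.
Initial partition by acceptance: {K,L} | {A,B,E,F,H,I,J}.
Split {A,B,E,F,H,I,J} by δ(·,x) → {A,E,F,H,J} and {B,I}.
Split {A,E,F,H,J} by δ(·,x) → {E,F,H,J} and {A}.
Split {E,F,H,J} by δ(·,x) → {E,F,H} and {J}.
On input y, block {E,F,H} splits into {E} and {F} and {H}.
Refine {K,L} on symbol y: members go to different blocks, giving {K} and {L}.
Split {B,I} by δ(·,y) → {B} and {I}.
No further refinement is possible. Final partition (9 blocks): {K} | {E} | {B} | {A} | {J} | {F} | {H} | {L} | {I}.
F and B end up in different blocks, so they are distinguishable. For instance, the string 'x' is accepted from only B.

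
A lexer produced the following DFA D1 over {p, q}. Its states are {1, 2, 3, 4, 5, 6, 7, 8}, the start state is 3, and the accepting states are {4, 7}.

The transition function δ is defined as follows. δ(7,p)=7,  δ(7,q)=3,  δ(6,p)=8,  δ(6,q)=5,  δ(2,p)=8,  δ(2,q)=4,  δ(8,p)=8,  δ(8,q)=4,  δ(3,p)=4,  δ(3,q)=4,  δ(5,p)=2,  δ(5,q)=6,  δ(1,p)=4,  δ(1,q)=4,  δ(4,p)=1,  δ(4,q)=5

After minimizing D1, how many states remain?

States {7} cannot be reached from the start state, so discard them.
Initial partition by acceptance: {4} | {1,2,3,5,6,8}.
Refine {1,2,3,5,6,8} on symbol p: members go to different blocks, giving {2,5,6,8} and {1,3}.
Split {2,5,6,8} by δ(·,q) → {2,8} and {5,6}.
Stable partition: {4} | {2,8} | {1,3} | {5,6} — 4 equivalence classes.

4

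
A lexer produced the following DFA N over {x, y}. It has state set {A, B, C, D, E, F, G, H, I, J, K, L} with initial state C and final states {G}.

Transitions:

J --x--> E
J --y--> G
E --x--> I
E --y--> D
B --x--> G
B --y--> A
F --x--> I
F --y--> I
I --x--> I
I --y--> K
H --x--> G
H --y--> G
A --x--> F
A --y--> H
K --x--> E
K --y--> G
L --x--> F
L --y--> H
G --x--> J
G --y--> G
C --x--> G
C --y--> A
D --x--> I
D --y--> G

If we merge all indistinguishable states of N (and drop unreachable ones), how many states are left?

7

Reachable states from the start: {A,C,D,E,F,G,H,I,J,K}. Unreachable: {B,L} — drop them.
Start with accepting vs non-accepting: {G} | {A,C,D,E,F,H,I,J,K}.
On input x, block {A,C,D,E,F,H,I,J,K} splits into {A,D,E,F,I,J,K} and {C,H}.
Split {A,D,E,F,I,J,K} by δ(·,y) → {D,J,K} and {E,F,I} and {A}.
Refine {C,H} on symbol y: members go to different blocks, giving {C} and {H}.
On input y, block {E,F,I} splits into {E,I} and {F}.
Stable partition: {G} | {D,J,K} | {C} | {E,I} | {A} | {H} | {F} — 7 equivalence classes.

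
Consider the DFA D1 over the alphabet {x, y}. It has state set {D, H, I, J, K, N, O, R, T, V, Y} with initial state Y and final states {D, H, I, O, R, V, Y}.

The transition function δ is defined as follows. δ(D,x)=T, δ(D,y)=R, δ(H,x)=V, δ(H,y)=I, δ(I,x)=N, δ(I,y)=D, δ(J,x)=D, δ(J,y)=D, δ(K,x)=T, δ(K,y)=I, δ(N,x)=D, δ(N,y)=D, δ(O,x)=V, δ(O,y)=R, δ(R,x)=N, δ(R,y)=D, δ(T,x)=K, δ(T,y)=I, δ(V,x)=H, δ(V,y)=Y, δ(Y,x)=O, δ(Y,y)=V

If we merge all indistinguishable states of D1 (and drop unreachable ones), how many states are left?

6

First remove the unreachable states {J}; 10 states remain.
Initial partition by acceptance: {D,H,I,O,R,V,Y} | {K,N,T}.
On input x, block {D,H,I,O,R,V,Y} splits into {H,O,V,Y} and {D,I,R}.
On input y, block {H,O,V,Y} splits into {V,Y} and {H,O}.
Refine {K,N,T} on symbol x: members go to different blocks, giving {K,T} and {N}.
On input x, block {D,I,R} splits into {I,R} and {D}.
Stable partition: {V,Y} | {K,T} | {I,R} | {H,O} | {N} | {D} — 6 equivalence classes.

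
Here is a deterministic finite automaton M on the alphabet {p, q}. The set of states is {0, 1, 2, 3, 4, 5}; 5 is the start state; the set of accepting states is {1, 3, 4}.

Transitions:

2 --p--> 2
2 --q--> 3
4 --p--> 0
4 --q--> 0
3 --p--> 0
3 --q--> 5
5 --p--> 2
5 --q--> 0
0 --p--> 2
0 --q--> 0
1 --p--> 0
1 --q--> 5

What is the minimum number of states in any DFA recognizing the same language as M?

States {1,4} cannot be reached from the start state, so discard them.
Start with accepting vs non-accepting: {3} | {0,2,5}.
Split {0,2,5} by δ(·,q) → {0,5} and {2}.
No further refinement is possible. Final partition (3 blocks): {3} | {0,5} | {2}.

3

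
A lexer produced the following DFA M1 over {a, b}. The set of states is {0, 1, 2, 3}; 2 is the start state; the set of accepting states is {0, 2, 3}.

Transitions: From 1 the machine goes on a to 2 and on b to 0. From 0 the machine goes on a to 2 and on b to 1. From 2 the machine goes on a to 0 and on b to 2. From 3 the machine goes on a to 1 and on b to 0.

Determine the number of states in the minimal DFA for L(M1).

3

First remove the unreachable states {3}; 3 states remain.
Start with accepting vs non-accepting: {0,2} | {1}.
On input b, block {0,2} splits into {0} and {2}.
No further refinement is possible. Final partition (3 blocks): {0} | {1} | {2}.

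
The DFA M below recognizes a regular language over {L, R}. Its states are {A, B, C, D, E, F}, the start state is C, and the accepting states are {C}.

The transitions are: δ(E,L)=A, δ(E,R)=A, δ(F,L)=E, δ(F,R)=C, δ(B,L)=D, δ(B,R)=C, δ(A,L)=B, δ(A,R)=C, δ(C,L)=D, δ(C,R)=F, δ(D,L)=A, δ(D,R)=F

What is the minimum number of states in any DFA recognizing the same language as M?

6

All states are reachable from the start state.
Start with accepting vs non-accepting: {C} | {A,B,D,E,F}.
Split {A,B,D,E,F} by δ(·,R) → {A,B,F} and {D,E}.
Split {A,B,F} by δ(·,L) → {B,F} and {A}.
Split {D,E} by δ(·,R) → {D} and {E}.
On input L, block {B,F} splits into {B} and {F}.
Stable partition: {C} | {B} | {D} | {A} | {E} | {F} — 6 equivalence classes.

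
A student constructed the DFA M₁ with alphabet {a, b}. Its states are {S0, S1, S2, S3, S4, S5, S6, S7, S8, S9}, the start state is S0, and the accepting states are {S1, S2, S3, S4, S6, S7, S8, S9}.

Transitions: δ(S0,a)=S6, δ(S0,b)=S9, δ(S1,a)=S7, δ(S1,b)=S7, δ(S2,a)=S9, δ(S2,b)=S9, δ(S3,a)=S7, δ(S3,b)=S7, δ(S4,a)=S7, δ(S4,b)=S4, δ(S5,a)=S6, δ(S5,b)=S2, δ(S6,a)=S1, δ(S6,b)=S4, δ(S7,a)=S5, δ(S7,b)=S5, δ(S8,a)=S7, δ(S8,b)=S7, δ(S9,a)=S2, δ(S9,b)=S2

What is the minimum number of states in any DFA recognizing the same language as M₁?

Reachable states from the start: {S0,S1,S2,S4,S5,S6,S7,S9}. Unreachable: {S3,S8} — drop them.
P0 = {S1,S2,S4,S6,S7,S9} | {S0,S5}.
Split {S1,S2,S4,S6,S7,S9} by δ(·,a) → {S1,S2,S4,S6,S9} and {S7}.
Refine {S1,S2,S4,S6,S9} on symbol a: members go to different blocks, giving {S2,S6,S9} and {S1,S4}.
Refine {S2,S6,S9} on symbol a: members go to different blocks, giving {S2,S9} and {S6}.
On input b, block {S1,S4} splits into {S1} and {S4}.
No further refinement is possible. Final partition (6 blocks): {S2,S9} | {S0,S5} | {S7} | {S1} | {S6} | {S4}.

6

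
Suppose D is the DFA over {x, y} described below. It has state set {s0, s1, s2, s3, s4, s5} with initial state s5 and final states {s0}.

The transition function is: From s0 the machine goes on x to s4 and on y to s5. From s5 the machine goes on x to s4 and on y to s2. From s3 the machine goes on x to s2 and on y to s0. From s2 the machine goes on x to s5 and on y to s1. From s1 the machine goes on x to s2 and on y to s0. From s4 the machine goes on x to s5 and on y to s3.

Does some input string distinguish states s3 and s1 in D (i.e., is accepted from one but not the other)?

No

All states are reachable from the start state.
Start with accepting vs non-accepting: {s0} | {s1,s2,s3,s4,s5}.
On input y, block {s1,s2,s3,s4,s5} splits into {s2,s4,s5} and {s1,s3}.
Refine {s2,s4,s5} on symbol y: members go to different blocks, giving {s2,s4} and {s5}.
The partition is now stable with 4 blocks: {s0} | {s2,s4} | {s1,s3} | {s5}.
s3 and s1 lie in the same block of the stable partition, so they are equivalent — no string distinguishes them.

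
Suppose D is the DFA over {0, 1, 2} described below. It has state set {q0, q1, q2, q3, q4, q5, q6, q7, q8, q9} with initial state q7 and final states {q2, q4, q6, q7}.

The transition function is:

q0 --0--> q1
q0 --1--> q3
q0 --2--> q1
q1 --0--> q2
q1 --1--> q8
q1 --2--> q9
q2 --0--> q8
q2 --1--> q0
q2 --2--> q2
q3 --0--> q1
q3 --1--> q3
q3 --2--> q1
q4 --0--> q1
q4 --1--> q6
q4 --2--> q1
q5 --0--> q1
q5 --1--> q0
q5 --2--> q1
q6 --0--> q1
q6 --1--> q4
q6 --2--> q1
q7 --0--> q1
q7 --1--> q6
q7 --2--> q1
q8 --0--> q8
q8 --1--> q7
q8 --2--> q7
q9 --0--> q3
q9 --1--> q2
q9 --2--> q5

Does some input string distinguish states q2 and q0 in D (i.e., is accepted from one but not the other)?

Yes

Start with accepting vs non-accepting: {q2,q4,q6,q7} | {q0,q1,q3,q5,q8,q9}.
Split {q2,q4,q6,q7} by δ(·,1) → {q4,q6,q7} and {q2}.
Refine {q0,q1,q3,q5,q8,q9} on symbol 0: members go to different blocks, giving {q0,q3,q5,q8,q9} and {q1}.
On input 0, block {q0,q3,q5,q8,q9} splits into {q0,q3,q5} and {q8,q9}.
Split {q8,q9} by δ(·,0) → {q8} and {q9}.
No further refinement is possible. Final partition (6 blocks): {q4,q6,q7} | {q0,q3,q5} | {q2} | {q1} | {q8} | {q9}.
q2 and q0 end up in different blocks, so they are distinguishable. For instance, the string 'ε' is accepted from only q2.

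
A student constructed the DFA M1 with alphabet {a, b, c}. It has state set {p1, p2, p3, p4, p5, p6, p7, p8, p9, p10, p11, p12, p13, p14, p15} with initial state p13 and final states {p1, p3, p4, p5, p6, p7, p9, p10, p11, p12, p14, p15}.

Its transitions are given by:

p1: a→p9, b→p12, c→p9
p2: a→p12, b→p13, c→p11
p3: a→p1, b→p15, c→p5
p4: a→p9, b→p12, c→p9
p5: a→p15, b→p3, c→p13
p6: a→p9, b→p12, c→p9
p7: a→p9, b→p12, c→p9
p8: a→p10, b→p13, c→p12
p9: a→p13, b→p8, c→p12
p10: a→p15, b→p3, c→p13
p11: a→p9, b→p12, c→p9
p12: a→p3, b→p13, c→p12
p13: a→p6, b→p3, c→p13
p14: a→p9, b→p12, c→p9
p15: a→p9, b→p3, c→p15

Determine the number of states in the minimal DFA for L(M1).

8

First remove the unreachable states {p2,p4,p7,p11,p14}; 10 states remain.
P0 = {p1,p3,p5,p6,p9,p10,p12,p15} | {p8,p13}.
Split {p1,p3,p5,p6,p9,p10,p12,p15} by δ(·,a) → {p1,p3,p5,p6,p10,p12,p15} and {p9}.
Split {p1,p3,p5,p6,p10,p12,p15} by δ(·,a) → {p3,p5,p10,p12} and {p1,p6,p15}.
Split {p3,p5,p10,p12} by δ(·,a) → {p3,p5,p10} and {p12}.
Refine {p3,p5,p10} on symbol b: members go to different blocks, giving {p5,p10} and {p3}.
Split {p8,p13} by δ(·,a) → {p8} and {p13}.
Split {p1,p6,p15} by δ(·,b) → {p1,p6} and {p15}.
Stable partition: {p5,p10} | {p8} | {p9} | {p1,p6} | {p12} | {p3} | {p13} | {p15} — 8 equivalence classes.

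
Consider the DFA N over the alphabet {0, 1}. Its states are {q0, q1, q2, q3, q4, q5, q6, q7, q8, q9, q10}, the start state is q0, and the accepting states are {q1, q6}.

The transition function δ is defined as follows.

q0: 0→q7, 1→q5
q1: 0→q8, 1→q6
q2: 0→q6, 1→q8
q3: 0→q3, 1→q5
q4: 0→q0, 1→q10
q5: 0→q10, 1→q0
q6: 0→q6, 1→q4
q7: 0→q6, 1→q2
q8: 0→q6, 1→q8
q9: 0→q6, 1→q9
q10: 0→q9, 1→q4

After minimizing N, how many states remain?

First remove the unreachable states {q1,q3}; 9 states remain.
Start with accepting vs non-accepting: {q6} | {q0,q2,q4,q5,q7,q8,q9,q10}.
On input 0, block {q0,q2,q4,q5,q7,q8,q9,q10} splits into {q0,q4,q5,q10} and {q2,q7,q8,q9}.
On input 0, block {q0,q4,q5,q10} splits into {q0,q10} and {q4,q5}.
Stable partition: {q6} | {q0,q10} | {q2,q7,q8,q9} | {q4,q5} — 4 equivalence classes.

4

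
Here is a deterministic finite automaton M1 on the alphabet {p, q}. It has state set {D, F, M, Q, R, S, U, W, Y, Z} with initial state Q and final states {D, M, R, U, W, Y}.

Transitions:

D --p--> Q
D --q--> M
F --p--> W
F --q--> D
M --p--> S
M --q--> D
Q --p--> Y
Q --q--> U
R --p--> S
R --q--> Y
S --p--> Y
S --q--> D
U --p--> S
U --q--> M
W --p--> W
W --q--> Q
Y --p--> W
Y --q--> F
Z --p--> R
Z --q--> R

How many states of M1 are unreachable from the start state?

2

No path from Q leads to R, Z; the other 8 states are all reachable.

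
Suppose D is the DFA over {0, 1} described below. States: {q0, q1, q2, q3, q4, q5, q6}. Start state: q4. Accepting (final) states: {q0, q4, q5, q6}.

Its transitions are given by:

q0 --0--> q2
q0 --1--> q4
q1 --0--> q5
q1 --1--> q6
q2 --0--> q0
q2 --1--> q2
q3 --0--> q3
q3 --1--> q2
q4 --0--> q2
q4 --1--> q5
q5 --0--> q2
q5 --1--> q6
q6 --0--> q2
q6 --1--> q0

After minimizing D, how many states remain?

States {q1,q3} cannot be reached from the start state, so discard them.
Start with accepting vs non-accepting: {q0,q4,q5,q6} | {q2}.
No further refinement is possible. Final partition (2 blocks): {q0,q4,q5,q6} | {q2}.

2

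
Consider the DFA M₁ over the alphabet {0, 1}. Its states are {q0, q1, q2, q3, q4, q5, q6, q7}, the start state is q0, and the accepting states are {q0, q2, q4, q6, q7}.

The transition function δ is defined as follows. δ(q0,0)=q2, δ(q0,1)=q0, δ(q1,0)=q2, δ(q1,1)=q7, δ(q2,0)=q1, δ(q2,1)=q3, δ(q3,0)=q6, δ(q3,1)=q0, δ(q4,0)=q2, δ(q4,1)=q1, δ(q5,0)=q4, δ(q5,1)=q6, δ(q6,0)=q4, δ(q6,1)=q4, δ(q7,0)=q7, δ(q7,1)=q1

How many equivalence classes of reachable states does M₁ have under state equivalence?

Reachable states from the start: {q0,q1,q2,q3,q4,q6,q7}. Unreachable: {q5} — drop them.
Start with accepting vs non-accepting: {q0,q2,q4,q6,q7} | {q1,q3}.
Refine {q0,q2,q4,q6,q7} on symbol 0: members go to different blocks, giving {q0,q4,q6,q7} and {q2}.
Refine {q0,q4,q6,q7} on symbol 0: members go to different blocks, giving {q0,q4} and {q6,q7}.
Split {q0,q4} by δ(·,1) → {q0} and {q4}.
Split {q1,q3} by δ(·,0) → {q1} and {q3}.
On input 0, block {q6,q7} splits into {q6} and {q7}.
The partition is now stable with 7 blocks: {q0} | {q1} | {q2} | {q6} | {q4} | {q3} | {q7}.

7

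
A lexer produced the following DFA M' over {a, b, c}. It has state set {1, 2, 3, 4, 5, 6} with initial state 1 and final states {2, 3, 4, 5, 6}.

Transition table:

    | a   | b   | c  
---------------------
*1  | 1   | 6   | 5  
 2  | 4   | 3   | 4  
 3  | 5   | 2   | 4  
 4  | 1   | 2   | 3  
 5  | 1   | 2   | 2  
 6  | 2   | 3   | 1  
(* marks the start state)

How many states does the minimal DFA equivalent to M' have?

Every state is reachable, so we keep all 6.
Start with accepting vs non-accepting: {2,3,4,5,6} | {1}.
Split {2,3,4,5,6} by δ(·,a) → {2,3,6} and {4,5}.
Refine {2,3,6} on symbol a: members go to different blocks, giving {2,3} and {6}.
No further refinement is possible. Final partition (4 blocks): {2,3} | {1} | {4,5} | {6}.

4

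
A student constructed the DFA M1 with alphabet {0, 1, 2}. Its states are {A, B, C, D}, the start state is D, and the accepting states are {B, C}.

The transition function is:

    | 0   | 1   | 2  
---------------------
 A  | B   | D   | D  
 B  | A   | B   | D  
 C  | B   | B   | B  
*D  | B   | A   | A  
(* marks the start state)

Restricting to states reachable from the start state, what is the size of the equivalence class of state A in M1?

2

Reachable states from the start: {A,B,D}. Unreachable: {C} — drop them.
Start with accepting vs non-accepting: {B} | {A,D}.
No further refinement is possible. Final partition (2 blocks): {B} | {A,D}.
State A belongs to the block {A,D}, which has 2 states.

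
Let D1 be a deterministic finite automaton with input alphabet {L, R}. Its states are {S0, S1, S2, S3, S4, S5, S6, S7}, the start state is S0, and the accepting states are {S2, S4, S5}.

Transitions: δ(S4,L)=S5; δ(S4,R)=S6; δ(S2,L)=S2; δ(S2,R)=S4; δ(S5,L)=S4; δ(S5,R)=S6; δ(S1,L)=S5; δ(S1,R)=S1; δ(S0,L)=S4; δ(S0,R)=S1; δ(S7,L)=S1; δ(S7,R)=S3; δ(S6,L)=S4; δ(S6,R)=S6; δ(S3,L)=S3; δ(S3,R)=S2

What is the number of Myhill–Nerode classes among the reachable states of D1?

2

First remove the unreachable states {S2,S3,S7}; 5 states remain.
Initial partition by acceptance: {S4,S5} | {S0,S1,S6}.
No further refinement is possible. Final partition (2 blocks): {S4,S5} | {S0,S1,S6}.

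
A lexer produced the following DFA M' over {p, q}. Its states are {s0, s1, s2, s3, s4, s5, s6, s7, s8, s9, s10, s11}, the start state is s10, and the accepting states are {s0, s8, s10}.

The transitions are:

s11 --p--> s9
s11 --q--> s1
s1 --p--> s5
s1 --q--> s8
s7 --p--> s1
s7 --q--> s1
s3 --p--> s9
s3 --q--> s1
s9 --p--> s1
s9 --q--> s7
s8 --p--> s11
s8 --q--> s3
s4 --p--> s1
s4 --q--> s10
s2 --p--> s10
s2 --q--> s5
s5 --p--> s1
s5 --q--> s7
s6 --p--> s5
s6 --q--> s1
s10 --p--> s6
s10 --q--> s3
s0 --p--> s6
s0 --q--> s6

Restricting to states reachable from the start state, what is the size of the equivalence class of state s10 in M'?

2

States {s0,s2,s4} cannot be reached from the start state, so discard them.
Start with accepting vs non-accepting: {s8,s10} | {s1,s3,s5,s6,s7,s9,s11}.
Refine {s1,s3,s5,s6,s7,s9,s11} on symbol q: members go to different blocks, giving {s3,s5,s6,s7,s9,s11} and {s1}.
Split {s3,s5,s6,s7,s9,s11} by δ(·,p) → {s3,s6,s11} and {s5,s7,s9}.
On input q, block {s5,s7,s9} splits into {s5,s9} and {s7}.
Stable partition: {s8,s10} | {s3,s6,s11} | {s1} | {s5,s9} | {s7} — 5 equivalence classes.
The equivalence class containing s10 is {s8,s10}, of size 2.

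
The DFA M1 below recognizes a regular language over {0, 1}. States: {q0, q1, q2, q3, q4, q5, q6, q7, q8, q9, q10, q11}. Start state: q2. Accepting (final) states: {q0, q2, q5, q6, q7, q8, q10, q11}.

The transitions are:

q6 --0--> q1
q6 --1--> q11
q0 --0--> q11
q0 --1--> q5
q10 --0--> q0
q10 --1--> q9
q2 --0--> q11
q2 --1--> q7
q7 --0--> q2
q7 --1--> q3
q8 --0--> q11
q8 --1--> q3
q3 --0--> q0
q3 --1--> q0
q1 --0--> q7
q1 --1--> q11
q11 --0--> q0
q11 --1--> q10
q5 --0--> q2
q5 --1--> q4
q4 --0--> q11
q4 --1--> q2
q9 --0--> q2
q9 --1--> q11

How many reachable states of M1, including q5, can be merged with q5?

3

First remove the unreachable states {q1,q6,q8}; 9 states remain.
Start with accepting vs non-accepting: {q0,q2,q5,q7,q10,q11} | {q3,q4,q9}.
Refine {q0,q2,q5,q7,q10,q11} on symbol 1: members go to different blocks, giving {q0,q2,q11} and {q5,q7,q10}.
Stable partition: {q0,q2,q11} | {q3,q4,q9} | {q5,q7,q10} — 3 equivalence classes.
The equivalence class containing q5 is {q5,q7,q10}, of size 3.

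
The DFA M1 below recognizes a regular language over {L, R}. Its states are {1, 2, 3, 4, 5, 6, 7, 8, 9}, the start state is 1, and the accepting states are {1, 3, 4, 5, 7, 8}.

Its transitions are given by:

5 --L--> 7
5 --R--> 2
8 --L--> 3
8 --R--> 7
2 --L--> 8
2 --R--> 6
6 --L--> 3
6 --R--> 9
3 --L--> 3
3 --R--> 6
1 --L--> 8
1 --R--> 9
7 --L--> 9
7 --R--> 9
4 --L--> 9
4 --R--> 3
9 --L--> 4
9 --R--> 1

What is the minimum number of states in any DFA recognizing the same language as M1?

7

Reachable states from the start: {1,3,4,6,7,8,9}. Unreachable: {2,5} — drop them.
P0 = {1,3,4,7,8} | {6,9}.
Split {1,3,4,7,8} by δ(·,L) → {1,3,8} and {4,7}.
Split {1,3,8} by δ(·,R) → {1,3} and {8}.
On input L, block {1,3} splits into {1} and {3}.
Split {6,9} by δ(·,L) → {6} and {9}.
Refine {4,7} on symbol R: members go to different blocks, giving {4} and {7}.
The partition is now stable with 7 blocks: {1} | {6} | {4} | {8} | {3} | {9} | {7}.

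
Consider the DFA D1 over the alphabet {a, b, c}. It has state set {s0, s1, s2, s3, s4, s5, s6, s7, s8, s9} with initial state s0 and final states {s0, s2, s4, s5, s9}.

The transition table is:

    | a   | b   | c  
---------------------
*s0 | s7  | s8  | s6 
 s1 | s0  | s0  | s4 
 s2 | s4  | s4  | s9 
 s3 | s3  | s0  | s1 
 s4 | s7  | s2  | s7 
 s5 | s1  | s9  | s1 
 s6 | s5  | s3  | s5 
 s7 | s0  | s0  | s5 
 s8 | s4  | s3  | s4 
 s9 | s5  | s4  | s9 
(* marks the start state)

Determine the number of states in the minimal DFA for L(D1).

6

P0 = {s0,s2,s4,s5,s9} | {s1,s3,s6,s7,s8}.
Split {s0,s2,s4,s5,s9} by δ(·,a) → {s0,s4,s5} and {s2,s9}.
On input b, block {s0,s4,s5} splits into {s4,s5} and {s0}.
Refine {s1,s3,s6,s7,s8} on symbol a: members go to different blocks, giving {s1,s7} and {s6,s8} and {s3}.
The partition is now stable with 6 blocks: {s4,s5} | {s1,s7} | {s2,s9} | {s0} | {s6,s8} | {s3}.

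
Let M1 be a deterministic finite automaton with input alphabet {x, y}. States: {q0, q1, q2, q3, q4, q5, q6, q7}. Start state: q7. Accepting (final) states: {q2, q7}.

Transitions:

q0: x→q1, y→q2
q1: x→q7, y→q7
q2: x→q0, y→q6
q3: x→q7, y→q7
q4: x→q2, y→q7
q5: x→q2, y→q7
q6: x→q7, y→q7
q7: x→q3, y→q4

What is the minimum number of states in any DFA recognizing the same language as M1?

States {q5} cannot be reached from the start state, so discard them.
Initial partition by acceptance: {q2,q7} | {q0,q1,q3,q4,q6}.
Refine {q0,q1,q3,q4,q6} on symbol x: members go to different blocks, giving {q1,q3,q4,q6} and {q0}.
Split {q2,q7} by δ(·,x) → {q2} and {q7}.
Refine {q1,q3,q4,q6} on symbol x: members go to different blocks, giving {q1,q3,q6} and {q4}.
Stable partition: {q2} | {q1,q3,q6} | {q0} | {q7} | {q4} — 5 equivalence classes.

5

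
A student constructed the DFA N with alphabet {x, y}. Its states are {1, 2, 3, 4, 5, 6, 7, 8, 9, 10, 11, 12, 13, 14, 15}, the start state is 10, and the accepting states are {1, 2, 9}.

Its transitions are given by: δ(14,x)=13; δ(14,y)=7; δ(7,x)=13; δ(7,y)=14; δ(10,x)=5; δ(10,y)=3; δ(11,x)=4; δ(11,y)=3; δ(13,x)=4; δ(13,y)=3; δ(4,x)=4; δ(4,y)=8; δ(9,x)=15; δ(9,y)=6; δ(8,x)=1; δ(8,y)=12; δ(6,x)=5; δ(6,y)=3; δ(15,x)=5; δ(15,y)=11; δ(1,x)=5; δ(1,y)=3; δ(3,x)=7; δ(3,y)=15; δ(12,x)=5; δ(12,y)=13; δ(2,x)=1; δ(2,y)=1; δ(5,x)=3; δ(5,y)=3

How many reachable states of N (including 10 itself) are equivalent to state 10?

1

States {2,6,9} cannot be reached from the start state, so discard them.
P0 = {1} | {3,4,5,7,8,10,11,12,13,14,15}.
On input x, block {3,4,5,7,8,10,11,12,13,14,15} splits into {3,4,5,7,10,11,12,13,14,15} and {8}.
Refine {3,4,5,7,10,11,12,13,14,15} on symbol y: members go to different blocks, giving {3,5,7,10,11,12,13,14,15} and {4}.
Split {3,5,7,10,11,12,13,14,15} by δ(·,x) → {3,5,7,10,12,14,15} and {11,13}.
Refine {3,5,7,10,12,14,15} on symbol x: members go to different blocks, giving {3,5,10,12,15} and {7,14}.
Split {3,5,10,12,15} by δ(·,x) → {5,10,12,15} and {3}.
On input x, block {5,10,12,15} splits into {10,12,15} and {5}.
On input y, block {10,12,15} splits into {12,15} and {10}.
Stable partition: {1} | {12,15} | {8} | {4} | {11,13} | {7,14} | {3} | {5} | {10} — 9 equivalence classes.
State 10 belongs to the block {10}, which has 1 states.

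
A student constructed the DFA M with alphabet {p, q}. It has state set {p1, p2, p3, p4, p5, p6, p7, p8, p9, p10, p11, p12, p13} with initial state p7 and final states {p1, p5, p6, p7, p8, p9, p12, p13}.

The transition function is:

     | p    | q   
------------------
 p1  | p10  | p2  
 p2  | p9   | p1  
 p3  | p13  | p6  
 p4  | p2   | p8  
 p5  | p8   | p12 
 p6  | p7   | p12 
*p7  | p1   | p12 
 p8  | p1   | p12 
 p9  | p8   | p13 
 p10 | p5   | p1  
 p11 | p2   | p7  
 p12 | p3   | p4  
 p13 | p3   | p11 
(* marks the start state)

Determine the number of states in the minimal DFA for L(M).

Every state is reachable, so we keep all 13.
Initial partition by acceptance: {p1,p5,p6,p7,p8,p9,p12,p13} | {p2,p3,p4,p10,p11}.
Split {p1,p5,p6,p7,p8,p9,p12,p13} by δ(·,p) → {p5,p6,p7,p8,p9} and {p1,p12,p13}.
Split {p5,p6,p7,p8,p9} by δ(·,p) → {p5,p6,p9} and {p7,p8}.
On input p, block {p2,p3,p4,p10,p11} splits into {p2,p10} and {p4,p11} and {p3}.
Refine {p1,p12,p13} on symbol p: members go to different blocks, giving {p12,p13} and {p1}.
Stable partition: {p5,p6,p9} | {p2,p10} | {p12,p13} | {p7,p8} | {p4,p11} | {p3} | {p1} — 7 equivalence classes.

7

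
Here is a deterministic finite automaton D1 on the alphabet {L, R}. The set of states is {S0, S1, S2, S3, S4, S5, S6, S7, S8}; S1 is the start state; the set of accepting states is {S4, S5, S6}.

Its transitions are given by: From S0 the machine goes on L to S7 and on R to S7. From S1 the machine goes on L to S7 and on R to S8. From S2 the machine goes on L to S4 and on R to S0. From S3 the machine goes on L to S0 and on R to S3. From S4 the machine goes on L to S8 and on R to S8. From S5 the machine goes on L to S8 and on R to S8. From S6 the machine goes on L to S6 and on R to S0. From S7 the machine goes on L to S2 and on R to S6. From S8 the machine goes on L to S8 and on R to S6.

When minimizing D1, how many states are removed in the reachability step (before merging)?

2

BFS from S1 reaches {S0, S1, S2, S4, S6, S7, S8}; the 2 state(s) S3, S5 are never visited.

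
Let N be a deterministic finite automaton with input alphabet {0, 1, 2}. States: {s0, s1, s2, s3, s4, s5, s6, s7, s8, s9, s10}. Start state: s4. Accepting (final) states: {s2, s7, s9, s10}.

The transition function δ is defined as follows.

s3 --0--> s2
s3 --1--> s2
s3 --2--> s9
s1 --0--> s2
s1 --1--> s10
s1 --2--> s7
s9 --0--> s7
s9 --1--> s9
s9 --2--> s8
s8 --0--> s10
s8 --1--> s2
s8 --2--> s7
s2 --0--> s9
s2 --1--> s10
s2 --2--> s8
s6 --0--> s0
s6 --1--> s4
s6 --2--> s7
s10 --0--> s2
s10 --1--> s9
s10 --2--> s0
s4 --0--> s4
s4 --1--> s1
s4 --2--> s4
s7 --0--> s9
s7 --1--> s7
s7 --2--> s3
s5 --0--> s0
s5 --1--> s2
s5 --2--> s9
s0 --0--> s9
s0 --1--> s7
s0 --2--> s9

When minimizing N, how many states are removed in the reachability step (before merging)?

Starting at s4 and following transitions, the reachable set is {s0, s1, s2, s3, s4, s7, s8, s9, s10}. That leaves s5, s6 unreachable — 2 in total.

2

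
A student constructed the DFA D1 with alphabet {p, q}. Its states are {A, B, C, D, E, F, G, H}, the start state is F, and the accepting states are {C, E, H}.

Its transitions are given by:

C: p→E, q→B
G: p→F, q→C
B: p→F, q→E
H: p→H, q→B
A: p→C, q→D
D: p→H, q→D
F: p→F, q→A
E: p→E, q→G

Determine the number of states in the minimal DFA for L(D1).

4

Every state is reachable, so we keep all 8.
Start with accepting vs non-accepting: {C,E,H} | {A,B,D,F,G}.
Refine {A,B,D,F,G} on symbol p: members go to different blocks, giving {B,F,G} and {A,D}.
Split {B,F,G} by δ(·,q) → {B,G} and {F}.
The partition is now stable with 4 blocks: {C,E,H} | {B,G} | {A,D} | {F}.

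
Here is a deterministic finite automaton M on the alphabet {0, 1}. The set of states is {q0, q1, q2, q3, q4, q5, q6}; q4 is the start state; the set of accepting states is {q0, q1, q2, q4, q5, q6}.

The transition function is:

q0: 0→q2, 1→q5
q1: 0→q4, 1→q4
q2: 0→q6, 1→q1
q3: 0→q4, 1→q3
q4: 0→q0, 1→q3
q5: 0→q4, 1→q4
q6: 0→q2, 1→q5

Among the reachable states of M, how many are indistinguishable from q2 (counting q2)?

Every state is reachable, so we keep all 7.
Initial partition by acceptance: {q0,q1,q2,q4,q5,q6} | {q3}.
Split {q0,q1,q2,q4,q5,q6} by δ(·,1) → {q0,q1,q2,q5,q6} and {q4}.
On input 0, block {q0,q1,q2,q5,q6} splits into {q0,q2,q6} and {q1,q5}.
Stable partition: {q0,q2,q6} | {q3} | {q4} | {q1,q5} — 4 equivalence classes.
State q2 belongs to the block {q0,q2,q6}, which has 3 states.

3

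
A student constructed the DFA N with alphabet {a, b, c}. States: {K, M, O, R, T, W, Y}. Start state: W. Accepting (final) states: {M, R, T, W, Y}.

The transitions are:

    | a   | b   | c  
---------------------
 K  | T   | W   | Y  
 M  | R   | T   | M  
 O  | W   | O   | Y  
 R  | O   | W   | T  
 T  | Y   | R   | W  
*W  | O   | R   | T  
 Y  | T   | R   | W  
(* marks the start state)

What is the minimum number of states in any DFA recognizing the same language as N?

States {K,M} cannot be reached from the start state, so discard them.
Initial partition by acceptance: {R,T,W,Y} | {O}.
Refine {R,T,W,Y} on symbol a: members go to different blocks, giving {R,W} and {T,Y}.
The partition is now stable with 3 blocks: {R,W} | {O} | {T,Y}.

3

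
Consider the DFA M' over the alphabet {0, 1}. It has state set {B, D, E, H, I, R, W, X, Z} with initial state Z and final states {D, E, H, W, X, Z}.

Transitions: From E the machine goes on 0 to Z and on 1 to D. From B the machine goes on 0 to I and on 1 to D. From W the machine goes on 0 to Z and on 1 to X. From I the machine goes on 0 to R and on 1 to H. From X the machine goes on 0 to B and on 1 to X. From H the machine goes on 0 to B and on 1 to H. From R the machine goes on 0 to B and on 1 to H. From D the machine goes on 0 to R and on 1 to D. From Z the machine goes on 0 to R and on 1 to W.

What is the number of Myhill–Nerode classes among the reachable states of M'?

States {E} cannot be reached from the start state, so discard them.
Start with accepting vs non-accepting: {D,H,W,X,Z} | {B,I,R}.
Refine {D,H,W,X,Z} on symbol 0: members go to different blocks, giving {D,H,X,Z} and {W}.
Split {D,H,X,Z} by δ(·,1) → {D,H,X} and {Z}.
Stable partition: {D,H,X} | {B,I,R} | {W} | {Z} — 4 equivalence classes.

4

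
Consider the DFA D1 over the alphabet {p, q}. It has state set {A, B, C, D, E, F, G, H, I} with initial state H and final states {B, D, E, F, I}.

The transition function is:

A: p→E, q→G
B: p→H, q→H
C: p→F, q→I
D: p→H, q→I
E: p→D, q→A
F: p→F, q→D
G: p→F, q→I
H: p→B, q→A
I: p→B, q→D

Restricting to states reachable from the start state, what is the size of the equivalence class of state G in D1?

1

First remove the unreachable states {C}; 8 states remain.
P0 = {B,D,E,F,I} | {A,G,H}.
Refine {B,D,E,F,I} on symbol p: members go to different blocks, giving {E,F,I} and {B,D}.
Refine {E,F,I} on symbol p: members go to different blocks, giving {E,I} and {F}.
Refine {E,I} on symbol q: members go to different blocks, giving {E} and {I}.
Split {A,G,H} by δ(·,p) → {A} and {G} and {H}.
On input q, block {B,D} splits into {B} and {D}.
The partition is now stable with 8 blocks: {E} | {A} | {B} | {F} | {I} | {G} | {H} | {D}.
State G belongs to the block {G}, which has 1 states.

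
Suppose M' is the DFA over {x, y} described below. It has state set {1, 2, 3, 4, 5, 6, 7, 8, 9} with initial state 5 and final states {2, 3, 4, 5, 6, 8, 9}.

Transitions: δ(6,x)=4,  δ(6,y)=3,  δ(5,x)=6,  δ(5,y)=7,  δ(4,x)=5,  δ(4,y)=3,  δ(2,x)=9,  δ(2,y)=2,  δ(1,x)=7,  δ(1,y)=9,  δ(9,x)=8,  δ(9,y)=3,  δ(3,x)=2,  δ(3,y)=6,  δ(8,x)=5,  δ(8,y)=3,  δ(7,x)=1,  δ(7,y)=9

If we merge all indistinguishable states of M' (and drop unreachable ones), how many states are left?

Initial partition by acceptance: {2,3,4,5,6,8,9} | {1,7}.
On input y, block {2,3,4,5,6,8,9} splits into {2,3,4,6,8,9} and {5}.
Refine {2,3,4,6,8,9} on symbol x: members go to different blocks, giving {2,3,6,9} and {4,8}.
On input x, block {2,3,6,9} splits into {2,3} and {6,9}.
Split {2,3} by δ(·,x) → {2} and {3}.
Stable partition: {2} | {1,7} | {5} | {4,8} | {6,9} | {3} — 6 equivalence classes.

6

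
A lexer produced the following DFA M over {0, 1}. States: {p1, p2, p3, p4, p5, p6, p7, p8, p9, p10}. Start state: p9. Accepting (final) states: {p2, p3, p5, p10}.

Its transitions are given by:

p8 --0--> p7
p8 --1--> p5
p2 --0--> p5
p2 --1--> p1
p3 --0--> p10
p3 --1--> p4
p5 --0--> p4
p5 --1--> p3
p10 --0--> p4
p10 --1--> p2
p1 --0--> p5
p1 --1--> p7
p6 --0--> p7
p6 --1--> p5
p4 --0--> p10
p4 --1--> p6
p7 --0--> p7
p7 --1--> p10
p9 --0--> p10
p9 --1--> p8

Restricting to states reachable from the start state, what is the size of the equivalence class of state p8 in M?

3

Every state is reachable, so we keep all 10.
Initial partition by acceptance: {p2,p3,p5,p10} | {p1,p4,p6,p7,p8,p9}.
Split {p2,p3,p5,p10} by δ(·,0) → {p2,p3} and {p5,p10}.
Split {p1,p4,p6,p7,p8,p9} by δ(·,0) → {p1,p4,p9} and {p6,p7,p8}.
The partition is now stable with 4 blocks: {p2,p3} | {p1,p4,p9} | {p5,p10} | {p6,p7,p8}.
State p8 belongs to the block {p6,p7,p8}, which has 3 states.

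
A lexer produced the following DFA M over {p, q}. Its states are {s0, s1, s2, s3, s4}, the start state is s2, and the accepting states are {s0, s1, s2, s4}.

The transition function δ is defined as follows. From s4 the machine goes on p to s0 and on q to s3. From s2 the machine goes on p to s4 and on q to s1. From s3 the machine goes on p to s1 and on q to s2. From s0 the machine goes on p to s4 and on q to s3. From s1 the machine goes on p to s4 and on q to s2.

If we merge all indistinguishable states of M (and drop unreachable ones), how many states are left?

3

Start with accepting vs non-accepting: {s0,s1,s2,s4} | {s3}.
Refine {s0,s1,s2,s4} on symbol q: members go to different blocks, giving {s0,s4} and {s1,s2}.
No further refinement is possible. Final partition (3 blocks): {s0,s4} | {s3} | {s1,s2}.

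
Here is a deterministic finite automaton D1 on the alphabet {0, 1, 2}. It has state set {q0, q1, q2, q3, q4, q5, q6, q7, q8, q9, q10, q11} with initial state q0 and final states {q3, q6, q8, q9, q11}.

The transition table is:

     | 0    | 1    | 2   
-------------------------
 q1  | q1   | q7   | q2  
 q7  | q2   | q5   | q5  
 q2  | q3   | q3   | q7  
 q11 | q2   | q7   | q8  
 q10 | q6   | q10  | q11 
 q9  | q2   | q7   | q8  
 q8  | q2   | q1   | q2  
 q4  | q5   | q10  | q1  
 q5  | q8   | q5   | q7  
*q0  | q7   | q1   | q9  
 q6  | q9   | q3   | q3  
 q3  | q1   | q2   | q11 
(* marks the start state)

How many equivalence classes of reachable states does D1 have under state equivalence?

8

States {q4,q6,q10} cannot be reached from the start state, so discard them.
Start with accepting vs non-accepting: {q3,q8,q9,q11} | {q0,q1,q2,q5,q7}.
Split {q3,q8,q9,q11} by δ(·,2) → {q3,q9,q11} and {q8}.
On input 2, block {q3,q9,q11} splits into {q9,q11} and {q3}.
Split {q0,q1,q2,q5,q7} by δ(·,0) → {q0,q1,q7} and {q2} and {q5}.
Refine {q0,q1,q7} on symbol 0: members go to different blocks, giving {q0,q1} and {q7}.
Split {q0,q1} by δ(·,0) → {q0} and {q1}.
Stable partition: {q9,q11} | {q0} | {q8} | {q3} | {q2} | {q5} | {q7} | {q1} — 8 equivalence classes.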